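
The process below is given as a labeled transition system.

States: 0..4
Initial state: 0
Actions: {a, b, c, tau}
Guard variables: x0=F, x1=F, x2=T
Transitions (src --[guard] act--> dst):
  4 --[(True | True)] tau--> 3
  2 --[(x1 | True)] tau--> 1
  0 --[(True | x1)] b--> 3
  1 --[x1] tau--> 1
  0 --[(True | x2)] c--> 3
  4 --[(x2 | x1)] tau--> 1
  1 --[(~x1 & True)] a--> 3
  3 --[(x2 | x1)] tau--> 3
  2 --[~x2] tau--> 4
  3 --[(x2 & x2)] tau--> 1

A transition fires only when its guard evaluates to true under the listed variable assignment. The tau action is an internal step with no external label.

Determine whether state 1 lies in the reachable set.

Answer: REACHABLE

Trace:
8 transition(s) survive guard evaluation.
L0 = {0}
L1 = {3}  cumulative {0,3}
L2 = {1}  cumulative {0,1,3}
Reachable = {0,1,3}
trace reaching 1: b·tau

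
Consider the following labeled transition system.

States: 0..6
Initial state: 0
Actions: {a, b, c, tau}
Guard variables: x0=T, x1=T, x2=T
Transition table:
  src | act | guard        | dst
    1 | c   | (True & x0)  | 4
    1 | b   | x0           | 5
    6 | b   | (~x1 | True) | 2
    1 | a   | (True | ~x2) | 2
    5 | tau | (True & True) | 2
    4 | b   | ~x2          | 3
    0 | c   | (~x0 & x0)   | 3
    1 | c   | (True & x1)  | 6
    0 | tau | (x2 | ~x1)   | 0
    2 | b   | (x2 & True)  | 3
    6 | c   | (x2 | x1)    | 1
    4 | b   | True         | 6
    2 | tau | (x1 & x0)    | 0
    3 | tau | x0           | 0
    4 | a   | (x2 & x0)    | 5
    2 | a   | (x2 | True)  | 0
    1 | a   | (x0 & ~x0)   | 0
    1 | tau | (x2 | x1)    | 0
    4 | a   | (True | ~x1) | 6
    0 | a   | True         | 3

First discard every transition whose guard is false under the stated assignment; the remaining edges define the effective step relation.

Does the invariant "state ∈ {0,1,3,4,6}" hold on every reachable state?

Answer: INVARIANT HOLDS

Working:
Allowed set {0,1,3,4,6}
R = {0,3}
  0: ✓
  3: ✓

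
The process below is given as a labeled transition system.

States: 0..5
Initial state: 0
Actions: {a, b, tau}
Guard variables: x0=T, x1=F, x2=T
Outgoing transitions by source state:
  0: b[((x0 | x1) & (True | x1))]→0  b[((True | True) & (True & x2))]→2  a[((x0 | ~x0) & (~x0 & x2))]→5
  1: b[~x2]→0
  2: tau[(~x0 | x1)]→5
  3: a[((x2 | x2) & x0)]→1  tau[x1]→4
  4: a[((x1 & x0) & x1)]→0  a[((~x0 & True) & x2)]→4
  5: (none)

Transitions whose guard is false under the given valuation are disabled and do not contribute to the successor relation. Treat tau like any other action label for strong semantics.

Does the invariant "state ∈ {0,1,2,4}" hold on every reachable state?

Answer: INVARIANT HOLDS

Working:
Safe = {0,1,2,4}
Reachable = {0,2}
  0: ok
  2: ok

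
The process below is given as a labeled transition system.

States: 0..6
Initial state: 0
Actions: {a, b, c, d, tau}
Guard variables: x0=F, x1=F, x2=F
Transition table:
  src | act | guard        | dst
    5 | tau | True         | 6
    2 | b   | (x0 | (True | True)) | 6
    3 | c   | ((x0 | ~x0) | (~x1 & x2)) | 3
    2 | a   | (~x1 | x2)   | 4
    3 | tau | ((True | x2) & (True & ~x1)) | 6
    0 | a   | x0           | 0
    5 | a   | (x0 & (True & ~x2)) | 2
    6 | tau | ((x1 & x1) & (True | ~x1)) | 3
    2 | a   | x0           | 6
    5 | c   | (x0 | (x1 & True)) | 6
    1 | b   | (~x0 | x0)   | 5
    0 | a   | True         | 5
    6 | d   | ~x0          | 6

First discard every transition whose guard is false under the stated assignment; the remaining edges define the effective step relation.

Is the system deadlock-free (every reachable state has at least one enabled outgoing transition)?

Reachable = {0,5,6}
  0: a→5  [1 exit(s)]
  5: tau→6  [1 exit(s)]
  6: d→6  [1 exit(s)]

Answer: DEADLOCK-FREE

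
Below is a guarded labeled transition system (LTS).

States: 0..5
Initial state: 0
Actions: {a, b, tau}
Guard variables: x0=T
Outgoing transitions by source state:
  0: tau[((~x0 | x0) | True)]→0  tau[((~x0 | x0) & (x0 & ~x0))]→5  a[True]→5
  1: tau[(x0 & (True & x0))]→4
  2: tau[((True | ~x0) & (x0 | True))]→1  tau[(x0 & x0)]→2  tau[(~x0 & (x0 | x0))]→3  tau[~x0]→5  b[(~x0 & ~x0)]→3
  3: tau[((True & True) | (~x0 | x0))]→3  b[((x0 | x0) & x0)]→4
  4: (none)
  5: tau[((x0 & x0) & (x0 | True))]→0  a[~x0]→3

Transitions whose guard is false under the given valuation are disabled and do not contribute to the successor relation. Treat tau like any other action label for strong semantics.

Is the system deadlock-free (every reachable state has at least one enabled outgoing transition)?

Reachable = {0,5}
  0: a→5  tau→0  [2 exit(s)]
  5: tau→0  [1 exit(s)]

Answer: DEADLOCK-FREE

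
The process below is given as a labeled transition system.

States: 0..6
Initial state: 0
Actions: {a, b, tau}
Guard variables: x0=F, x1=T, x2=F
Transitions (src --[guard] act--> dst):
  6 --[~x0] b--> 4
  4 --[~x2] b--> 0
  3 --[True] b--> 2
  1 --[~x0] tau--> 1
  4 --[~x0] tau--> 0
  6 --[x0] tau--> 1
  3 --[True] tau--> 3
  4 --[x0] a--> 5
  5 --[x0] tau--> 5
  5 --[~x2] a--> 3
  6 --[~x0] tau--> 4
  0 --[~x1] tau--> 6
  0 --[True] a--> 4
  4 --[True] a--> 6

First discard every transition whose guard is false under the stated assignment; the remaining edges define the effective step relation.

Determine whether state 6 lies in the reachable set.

After dropping false guards: 10 live edges.
depth 0: {0}
depth 1: {4}  now seen {0,4}
depth 2: {6}  now seen {0,4,6}
R = {0,4,6}
Path to 6: a·a

Answer: REACHABLE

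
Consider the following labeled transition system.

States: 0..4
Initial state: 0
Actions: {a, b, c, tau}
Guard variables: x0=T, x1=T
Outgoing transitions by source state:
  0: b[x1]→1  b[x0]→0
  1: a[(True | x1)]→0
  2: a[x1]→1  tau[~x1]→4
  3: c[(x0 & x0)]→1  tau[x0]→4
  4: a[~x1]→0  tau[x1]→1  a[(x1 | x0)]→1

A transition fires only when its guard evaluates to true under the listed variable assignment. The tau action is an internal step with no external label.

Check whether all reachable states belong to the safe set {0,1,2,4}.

Safe = {0,1,2,4}
Reach set: {0,1}
  0: ✓
  1: ✓

Answer: INVARIANT HOLDS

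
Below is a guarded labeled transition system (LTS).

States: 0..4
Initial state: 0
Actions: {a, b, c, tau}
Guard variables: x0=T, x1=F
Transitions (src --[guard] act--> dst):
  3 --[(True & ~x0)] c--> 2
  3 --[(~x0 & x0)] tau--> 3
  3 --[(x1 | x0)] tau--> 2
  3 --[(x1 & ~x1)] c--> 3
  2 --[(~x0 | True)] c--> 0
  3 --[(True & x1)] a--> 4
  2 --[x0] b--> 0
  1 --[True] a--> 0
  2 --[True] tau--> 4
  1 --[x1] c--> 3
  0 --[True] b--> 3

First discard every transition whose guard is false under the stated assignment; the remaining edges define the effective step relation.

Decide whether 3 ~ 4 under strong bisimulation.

Bisimulation quotient by refinement:
  π0 = {{0,1,2,3,4}}
  π1 = {{0},{1},{2},{3},{4}}
stable after 2 split(s): 5 block(s)
class of 3: {3}; class of 4: {4}

Answer: NOT BISIMILAR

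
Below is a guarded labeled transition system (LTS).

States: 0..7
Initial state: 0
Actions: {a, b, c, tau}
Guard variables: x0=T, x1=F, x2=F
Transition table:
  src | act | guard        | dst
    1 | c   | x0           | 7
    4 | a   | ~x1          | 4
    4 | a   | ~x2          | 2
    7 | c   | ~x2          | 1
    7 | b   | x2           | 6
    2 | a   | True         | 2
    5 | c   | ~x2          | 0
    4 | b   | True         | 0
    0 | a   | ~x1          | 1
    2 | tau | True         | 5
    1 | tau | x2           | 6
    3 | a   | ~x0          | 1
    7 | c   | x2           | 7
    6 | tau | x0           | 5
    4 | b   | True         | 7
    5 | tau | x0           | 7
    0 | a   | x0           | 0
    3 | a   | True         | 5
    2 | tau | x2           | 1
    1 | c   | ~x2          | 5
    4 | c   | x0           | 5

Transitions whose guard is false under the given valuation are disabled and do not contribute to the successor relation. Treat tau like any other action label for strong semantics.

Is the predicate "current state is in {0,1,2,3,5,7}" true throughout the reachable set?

Safe = {0,1,2,3,5,7}
Reach set: {0,1,5,7}
  0: ✓
  1: ✓
  5: ✓
  7: ✓

Answer: INVARIANT HOLDS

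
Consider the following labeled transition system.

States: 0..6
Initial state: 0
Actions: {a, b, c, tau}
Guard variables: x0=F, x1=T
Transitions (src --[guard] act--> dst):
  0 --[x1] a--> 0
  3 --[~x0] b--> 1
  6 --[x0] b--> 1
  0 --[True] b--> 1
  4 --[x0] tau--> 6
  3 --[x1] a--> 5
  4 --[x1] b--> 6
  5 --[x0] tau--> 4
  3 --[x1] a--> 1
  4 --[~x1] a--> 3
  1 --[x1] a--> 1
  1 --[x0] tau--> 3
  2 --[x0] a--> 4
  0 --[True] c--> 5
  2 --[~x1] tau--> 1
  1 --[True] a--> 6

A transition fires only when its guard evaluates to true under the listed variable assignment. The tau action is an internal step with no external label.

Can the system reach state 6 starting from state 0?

Answer: REACHABLE

Trace:
Guard filter leaves 9 enabled edge(s).
depth 0: {0}
depth 1: {1,5}  now seen {0,1,5}
depth 2: {6}  now seen {0,1,5,6}
R = {0,1,5,6}
Path to 6: b·a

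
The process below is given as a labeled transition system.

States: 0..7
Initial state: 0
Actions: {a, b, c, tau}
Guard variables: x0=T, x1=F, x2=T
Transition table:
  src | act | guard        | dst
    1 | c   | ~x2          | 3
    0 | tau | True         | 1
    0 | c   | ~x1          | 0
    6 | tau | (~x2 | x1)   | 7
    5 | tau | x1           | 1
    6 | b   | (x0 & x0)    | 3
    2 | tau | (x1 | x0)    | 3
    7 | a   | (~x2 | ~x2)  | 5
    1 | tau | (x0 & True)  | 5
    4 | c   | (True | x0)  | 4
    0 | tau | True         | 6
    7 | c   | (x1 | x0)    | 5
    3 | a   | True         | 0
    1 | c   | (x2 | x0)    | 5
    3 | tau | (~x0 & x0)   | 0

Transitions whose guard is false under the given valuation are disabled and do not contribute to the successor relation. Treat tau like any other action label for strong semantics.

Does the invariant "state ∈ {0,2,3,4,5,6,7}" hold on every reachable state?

Answer: INVARIANT VIOLATED at state 1

Trace:
Safe = {0,2,3,4,5,6,7}
Reachable = {0,1,3,5,6}
  0: safe
  1: ✗ unsafe
  3: safe
  5: safe
  6: safe
reach 1 via tau — violates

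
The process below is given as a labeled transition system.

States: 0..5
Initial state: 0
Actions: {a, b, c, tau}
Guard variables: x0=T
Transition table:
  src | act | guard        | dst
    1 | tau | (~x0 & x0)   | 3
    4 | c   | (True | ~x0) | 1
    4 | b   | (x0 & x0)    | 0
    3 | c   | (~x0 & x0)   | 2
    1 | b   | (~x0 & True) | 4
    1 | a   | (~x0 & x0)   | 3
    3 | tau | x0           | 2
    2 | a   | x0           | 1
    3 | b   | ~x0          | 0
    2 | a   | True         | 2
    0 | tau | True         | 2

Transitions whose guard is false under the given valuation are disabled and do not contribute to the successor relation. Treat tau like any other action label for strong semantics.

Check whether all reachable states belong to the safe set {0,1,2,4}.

Answer: INVARIANT HOLDS

Trace:
Safe = {0,1,2,4}
Reach set: {0,1,2}
  0: ✓
  1: ✓
  2: ✓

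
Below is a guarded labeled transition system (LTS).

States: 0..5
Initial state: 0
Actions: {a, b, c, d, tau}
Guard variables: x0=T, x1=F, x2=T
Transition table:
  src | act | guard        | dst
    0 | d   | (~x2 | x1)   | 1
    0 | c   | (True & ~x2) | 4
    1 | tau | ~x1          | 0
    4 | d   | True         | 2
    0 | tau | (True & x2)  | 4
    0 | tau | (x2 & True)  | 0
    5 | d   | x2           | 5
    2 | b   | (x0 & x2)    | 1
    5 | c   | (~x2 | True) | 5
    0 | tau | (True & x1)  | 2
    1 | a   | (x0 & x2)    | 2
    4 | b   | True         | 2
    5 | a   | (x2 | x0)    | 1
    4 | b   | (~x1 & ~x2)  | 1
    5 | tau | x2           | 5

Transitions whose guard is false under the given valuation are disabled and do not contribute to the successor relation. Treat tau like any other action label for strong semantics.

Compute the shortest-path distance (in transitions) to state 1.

BFS to 1:
  L0 = {0}
  L1 = {4}
  L2 = {2}
  L3 = {1}
depth(1)=3, e.g. tau·b·b

Answer: 3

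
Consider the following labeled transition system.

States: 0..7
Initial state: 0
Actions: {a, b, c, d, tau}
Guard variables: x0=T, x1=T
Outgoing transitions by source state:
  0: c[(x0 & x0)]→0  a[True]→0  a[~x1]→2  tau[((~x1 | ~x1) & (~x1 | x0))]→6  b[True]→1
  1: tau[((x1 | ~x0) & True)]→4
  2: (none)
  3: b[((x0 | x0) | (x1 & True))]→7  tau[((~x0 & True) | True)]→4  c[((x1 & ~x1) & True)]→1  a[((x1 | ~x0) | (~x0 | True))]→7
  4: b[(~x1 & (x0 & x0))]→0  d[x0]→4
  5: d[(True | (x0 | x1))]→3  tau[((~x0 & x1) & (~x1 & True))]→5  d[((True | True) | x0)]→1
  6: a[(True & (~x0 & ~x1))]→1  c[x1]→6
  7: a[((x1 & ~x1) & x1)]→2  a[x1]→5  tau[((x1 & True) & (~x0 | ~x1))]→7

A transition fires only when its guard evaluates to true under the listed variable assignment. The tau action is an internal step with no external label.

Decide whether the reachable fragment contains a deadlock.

R = {0,1,4}
  0: a→0  b→1  c→0  [3 exit(s)]
  1: tau→4  [1 exit(s)]
  4: d→4  [1 exit(s)]

Answer: DEADLOCK-FREE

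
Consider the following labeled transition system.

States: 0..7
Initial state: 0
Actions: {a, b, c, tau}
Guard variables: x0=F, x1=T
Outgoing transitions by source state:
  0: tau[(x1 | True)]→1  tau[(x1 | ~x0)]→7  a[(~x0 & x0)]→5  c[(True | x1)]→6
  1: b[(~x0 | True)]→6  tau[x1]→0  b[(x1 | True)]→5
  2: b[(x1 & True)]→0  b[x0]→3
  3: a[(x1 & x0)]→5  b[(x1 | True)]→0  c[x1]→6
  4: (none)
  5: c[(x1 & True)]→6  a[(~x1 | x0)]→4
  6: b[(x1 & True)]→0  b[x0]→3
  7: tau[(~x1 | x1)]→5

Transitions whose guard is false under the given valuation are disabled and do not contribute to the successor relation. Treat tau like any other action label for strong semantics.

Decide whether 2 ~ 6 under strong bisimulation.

Answer: BISIMILAR

Working:
Refine partition for ~:
  round 0: {{0,1,2,3,4,5,6,7}}
  round 1: {{0},{1},{2,6},{3},{4},{5},{7}}
7 equivalence class(es) (converged in 2)
class of 2: {2,6}; class of 6: {2,6}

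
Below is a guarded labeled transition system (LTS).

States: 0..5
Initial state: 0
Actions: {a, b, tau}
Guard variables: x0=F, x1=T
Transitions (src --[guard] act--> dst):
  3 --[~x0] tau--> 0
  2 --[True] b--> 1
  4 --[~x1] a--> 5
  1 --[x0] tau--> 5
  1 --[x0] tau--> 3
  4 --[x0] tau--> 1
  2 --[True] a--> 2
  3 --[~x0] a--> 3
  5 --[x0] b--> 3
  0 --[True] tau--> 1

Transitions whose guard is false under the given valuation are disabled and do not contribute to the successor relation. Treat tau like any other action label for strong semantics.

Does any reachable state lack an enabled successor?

Answer: DEADLOCK at state 1

Trace:
Reachable = {0,1}
  0: tau→1  [1 exit(s)]
  1: ∅  [STUCK]
trace reaching 1: tau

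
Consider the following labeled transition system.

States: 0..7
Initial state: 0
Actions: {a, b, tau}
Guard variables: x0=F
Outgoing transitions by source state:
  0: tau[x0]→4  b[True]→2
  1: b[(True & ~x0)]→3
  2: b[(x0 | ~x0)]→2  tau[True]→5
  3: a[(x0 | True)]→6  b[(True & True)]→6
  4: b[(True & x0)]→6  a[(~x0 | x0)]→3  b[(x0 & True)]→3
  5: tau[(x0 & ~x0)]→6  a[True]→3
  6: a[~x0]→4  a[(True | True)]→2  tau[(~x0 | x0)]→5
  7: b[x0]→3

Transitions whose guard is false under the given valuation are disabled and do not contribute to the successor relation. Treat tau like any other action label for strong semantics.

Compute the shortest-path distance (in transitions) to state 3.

Breadth-first toward 3:
  depth 0: {0}
  depth 1: {2}
  depth 2: {5}
  depth 3: {3}
depth(3)=3, e.g. b·tau·a

Answer: 3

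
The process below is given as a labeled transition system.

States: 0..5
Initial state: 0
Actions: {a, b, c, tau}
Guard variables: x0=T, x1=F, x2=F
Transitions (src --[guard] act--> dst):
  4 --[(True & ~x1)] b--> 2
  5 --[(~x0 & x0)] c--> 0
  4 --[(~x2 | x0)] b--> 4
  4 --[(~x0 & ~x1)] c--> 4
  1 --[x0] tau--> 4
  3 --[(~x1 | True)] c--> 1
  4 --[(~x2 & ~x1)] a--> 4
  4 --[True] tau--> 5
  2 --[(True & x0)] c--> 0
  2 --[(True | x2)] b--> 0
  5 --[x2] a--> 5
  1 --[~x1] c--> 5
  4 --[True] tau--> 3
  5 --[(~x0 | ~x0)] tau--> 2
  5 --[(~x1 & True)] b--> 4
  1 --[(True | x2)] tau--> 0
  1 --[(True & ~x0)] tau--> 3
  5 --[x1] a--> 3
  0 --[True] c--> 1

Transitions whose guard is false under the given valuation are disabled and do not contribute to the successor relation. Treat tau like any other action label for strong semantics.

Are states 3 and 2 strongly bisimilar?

Compute ~ classes (split until stable):
  round 0: {{0,1,2,3,4,5}}
  round 1: {{0,3},{1},{2},{4},{5}}
5 equivalence class(es) (converged in 2)
class of 3: {0,3}; class of 2: {2}

Answer: NOT BISIMILAR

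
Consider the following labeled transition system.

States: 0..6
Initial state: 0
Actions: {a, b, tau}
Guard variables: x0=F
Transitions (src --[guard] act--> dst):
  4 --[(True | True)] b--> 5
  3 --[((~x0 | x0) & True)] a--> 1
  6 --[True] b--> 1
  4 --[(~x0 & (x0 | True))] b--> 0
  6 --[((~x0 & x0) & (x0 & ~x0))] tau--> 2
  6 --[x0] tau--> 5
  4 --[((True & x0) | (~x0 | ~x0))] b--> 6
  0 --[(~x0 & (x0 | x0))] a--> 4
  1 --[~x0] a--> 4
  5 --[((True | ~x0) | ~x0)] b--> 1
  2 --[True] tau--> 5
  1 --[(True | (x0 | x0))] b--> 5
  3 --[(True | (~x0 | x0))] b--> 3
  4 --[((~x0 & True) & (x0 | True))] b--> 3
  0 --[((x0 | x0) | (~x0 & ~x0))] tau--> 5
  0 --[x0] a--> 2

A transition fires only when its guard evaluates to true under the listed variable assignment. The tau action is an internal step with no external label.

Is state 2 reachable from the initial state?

Answer: UNREACHABLE

Analysis:
12 transition(s) survive guard evaluation.
L0 = {0}
L1 = {5}  now seen {0,5}
L2 = {1}  now seen {0,1,5}
L3 = {4}  now seen {0,1,4,5}
L4 = {3,6}  now seen {0,1,3,4,5,6}
Reachable = {0,1,3,4,5,6}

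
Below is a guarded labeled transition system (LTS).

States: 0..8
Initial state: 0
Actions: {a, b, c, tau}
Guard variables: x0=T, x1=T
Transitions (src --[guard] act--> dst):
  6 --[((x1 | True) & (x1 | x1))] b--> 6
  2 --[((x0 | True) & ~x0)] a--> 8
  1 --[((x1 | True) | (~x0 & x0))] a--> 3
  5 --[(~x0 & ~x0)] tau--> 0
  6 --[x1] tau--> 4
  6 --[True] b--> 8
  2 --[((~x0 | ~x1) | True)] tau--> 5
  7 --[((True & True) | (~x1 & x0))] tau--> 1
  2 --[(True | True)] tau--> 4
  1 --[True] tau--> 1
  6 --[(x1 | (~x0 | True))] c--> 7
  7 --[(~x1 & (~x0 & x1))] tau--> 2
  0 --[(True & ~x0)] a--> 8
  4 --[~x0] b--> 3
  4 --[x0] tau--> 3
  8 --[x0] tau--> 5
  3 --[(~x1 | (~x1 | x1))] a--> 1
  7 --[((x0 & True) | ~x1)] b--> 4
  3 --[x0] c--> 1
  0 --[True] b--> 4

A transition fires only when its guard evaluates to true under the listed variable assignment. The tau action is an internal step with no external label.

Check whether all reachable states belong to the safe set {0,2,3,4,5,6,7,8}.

Safe = {0,2,3,4,5,6,7,8}
Reachable = {0,1,3,4}
  0: ✓
  1: VIOLATES
  3: ✓
  4: ✓
witness against invariant: b·tau·a → 1

Answer: INVARIANT VIOLATED at state 1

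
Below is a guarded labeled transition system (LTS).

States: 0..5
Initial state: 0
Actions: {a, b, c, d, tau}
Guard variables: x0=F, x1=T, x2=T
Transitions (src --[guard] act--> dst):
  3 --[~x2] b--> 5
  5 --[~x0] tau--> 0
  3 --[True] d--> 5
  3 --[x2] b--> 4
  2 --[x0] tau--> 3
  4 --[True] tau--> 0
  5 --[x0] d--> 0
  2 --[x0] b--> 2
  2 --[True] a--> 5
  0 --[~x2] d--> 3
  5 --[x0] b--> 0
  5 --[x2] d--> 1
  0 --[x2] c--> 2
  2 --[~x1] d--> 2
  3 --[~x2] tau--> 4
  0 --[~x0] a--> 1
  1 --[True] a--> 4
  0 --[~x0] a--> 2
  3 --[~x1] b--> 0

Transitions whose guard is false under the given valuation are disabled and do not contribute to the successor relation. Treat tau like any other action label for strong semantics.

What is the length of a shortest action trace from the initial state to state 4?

Answer: 2

Trace:
BFS to 4:
  L0 = {0}
  L1 = {1,2}
  L2 = {4,5}
depth(4)=2, e.g. a·a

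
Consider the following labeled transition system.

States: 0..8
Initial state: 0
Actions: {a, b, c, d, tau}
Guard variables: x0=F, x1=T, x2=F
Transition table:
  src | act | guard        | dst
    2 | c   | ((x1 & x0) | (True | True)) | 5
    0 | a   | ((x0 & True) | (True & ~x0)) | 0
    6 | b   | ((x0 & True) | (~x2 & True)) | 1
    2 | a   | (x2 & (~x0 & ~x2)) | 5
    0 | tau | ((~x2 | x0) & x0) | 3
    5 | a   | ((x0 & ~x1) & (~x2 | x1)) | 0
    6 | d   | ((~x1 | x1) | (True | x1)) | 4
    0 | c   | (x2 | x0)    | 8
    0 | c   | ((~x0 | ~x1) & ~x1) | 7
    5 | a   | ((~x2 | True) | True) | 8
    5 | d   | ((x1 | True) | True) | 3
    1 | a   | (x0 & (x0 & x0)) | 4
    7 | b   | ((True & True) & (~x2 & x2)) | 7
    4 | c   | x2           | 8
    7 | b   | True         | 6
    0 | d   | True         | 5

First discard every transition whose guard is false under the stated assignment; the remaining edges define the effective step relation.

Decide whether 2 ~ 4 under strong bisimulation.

Refine partition for ~:
  π0 = {{0,1,2,3,4,5,6,7,8}}
  π1 = {{0,5},{1,3,4,8},{2},{6},{7}}
  π2 = {{0},{1,3,4,8},{2},{5},{6},{7}}
Fixed point at round 3; 6 class(es).
[2]={2}  [4]={1,3,4,8}

Answer: NOT BISIMILAR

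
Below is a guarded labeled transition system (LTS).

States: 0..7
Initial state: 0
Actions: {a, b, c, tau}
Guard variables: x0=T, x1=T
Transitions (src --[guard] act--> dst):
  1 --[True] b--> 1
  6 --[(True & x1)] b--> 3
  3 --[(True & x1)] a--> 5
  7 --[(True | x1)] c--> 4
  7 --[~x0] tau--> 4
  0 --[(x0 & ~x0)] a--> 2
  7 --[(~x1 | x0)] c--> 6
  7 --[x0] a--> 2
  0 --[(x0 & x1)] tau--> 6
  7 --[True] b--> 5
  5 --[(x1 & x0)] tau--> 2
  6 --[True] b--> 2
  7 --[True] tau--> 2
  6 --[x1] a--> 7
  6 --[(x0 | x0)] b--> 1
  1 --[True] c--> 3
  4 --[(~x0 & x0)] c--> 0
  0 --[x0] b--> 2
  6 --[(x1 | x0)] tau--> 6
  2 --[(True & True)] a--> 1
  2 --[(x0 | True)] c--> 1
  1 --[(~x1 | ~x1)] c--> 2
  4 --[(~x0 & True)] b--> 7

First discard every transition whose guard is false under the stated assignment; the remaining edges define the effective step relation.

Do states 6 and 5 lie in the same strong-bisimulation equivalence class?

Answer: NOT BISIMILAR

Analysis:
Compute ~ classes (split until stable):
  round 0: {{0,1,2,3,4,5,6,7}}
  round 1: {{0},{1},{2},{3},{4},{5},{6},{7}}
stable after 2 split(s): 8 block(s)
class of 6: {6}; class of 5: {5}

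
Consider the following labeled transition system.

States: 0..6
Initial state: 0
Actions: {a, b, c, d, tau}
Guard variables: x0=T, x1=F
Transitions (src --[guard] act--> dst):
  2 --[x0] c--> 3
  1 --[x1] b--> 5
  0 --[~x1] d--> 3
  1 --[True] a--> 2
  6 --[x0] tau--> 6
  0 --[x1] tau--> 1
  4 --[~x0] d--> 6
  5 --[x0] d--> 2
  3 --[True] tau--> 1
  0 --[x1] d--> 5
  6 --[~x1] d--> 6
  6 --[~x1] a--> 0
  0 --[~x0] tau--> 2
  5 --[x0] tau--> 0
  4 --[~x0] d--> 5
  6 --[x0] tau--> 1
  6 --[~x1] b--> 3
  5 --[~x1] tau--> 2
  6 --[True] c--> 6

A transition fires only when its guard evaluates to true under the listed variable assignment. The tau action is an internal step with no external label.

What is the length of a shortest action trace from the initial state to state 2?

Answer: 3

Analysis:
Layered search for 2:
  L0 = {0}
  L1 = {3}
  L2 = {1}
  L3 = {2}
2 enters at depth 3; path d·tau·a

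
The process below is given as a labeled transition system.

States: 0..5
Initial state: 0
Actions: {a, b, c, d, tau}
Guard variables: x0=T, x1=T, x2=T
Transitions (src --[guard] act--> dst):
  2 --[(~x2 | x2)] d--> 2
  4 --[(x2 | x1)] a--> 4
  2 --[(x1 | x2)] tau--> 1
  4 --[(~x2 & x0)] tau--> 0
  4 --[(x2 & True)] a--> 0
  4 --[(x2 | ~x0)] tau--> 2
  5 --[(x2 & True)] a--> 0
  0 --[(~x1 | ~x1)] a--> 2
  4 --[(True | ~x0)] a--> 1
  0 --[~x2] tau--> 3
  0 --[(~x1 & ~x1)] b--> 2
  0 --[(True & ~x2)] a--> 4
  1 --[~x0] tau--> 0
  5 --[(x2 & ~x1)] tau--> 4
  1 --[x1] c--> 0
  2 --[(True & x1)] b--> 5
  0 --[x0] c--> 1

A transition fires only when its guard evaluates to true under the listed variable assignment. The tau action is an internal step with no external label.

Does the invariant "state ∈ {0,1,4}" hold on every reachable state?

Answer: INVARIANT HOLDS

Trace:
Safe = {0,1,4}
R = {0,1}
  0: ok
  1: ok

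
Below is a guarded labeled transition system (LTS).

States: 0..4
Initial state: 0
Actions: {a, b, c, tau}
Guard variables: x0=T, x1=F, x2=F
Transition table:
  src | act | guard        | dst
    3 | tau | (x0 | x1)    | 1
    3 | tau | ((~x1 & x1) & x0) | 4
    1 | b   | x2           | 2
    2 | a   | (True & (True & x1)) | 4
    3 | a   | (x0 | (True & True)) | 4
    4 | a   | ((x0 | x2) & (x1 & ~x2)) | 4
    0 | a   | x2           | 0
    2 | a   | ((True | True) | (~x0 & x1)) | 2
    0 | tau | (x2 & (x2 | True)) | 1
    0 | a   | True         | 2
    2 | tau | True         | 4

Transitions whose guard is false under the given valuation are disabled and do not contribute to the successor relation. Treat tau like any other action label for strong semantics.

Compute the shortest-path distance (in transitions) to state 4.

Answer: 2

Working:
BFS to 4:
  L0 = {0}
  L1 = {2}
  L2 = {4}
4 enters at depth 2; path a·tau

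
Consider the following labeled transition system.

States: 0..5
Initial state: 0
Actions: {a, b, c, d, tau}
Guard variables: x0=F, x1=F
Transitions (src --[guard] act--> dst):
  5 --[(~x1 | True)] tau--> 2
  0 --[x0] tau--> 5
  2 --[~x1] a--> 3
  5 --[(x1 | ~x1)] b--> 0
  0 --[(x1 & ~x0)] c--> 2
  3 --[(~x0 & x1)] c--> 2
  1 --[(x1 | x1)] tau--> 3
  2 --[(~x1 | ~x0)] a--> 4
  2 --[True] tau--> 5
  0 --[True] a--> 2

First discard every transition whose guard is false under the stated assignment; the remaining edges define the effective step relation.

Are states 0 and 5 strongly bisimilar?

Refine partition for ~:
  P[0] = {{0,1,2,3,4,5}}
  P[1] = {{0},{1,3,4},{2},{5}}
Fixed point at round 2; 4 class(es).
class of 0: {0}; class of 5: {5}

Answer: NOT BISIMILAR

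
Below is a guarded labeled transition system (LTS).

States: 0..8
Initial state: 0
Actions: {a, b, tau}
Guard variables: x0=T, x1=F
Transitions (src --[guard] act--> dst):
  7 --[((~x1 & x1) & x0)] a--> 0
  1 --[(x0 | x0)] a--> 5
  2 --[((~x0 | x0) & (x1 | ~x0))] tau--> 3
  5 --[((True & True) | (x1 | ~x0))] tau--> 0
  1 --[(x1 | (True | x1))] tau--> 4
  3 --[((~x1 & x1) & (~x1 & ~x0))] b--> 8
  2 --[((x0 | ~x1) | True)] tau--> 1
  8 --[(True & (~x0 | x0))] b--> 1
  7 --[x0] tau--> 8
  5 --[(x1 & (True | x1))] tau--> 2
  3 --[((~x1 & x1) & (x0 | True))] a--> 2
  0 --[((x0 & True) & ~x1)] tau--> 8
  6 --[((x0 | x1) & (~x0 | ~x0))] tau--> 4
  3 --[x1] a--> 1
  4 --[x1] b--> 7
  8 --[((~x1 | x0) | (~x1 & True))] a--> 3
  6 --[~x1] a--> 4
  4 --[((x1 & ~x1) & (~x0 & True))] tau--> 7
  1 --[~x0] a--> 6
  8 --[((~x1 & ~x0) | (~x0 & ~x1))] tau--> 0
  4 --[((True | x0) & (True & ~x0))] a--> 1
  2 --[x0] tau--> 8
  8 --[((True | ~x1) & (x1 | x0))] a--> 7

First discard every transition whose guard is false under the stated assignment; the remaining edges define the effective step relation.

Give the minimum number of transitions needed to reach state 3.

BFS to 3:
  Layer 0: {0}
  Layer 1: {8}
  Layer 2: {1,3,7}
first hit 3 at d=2 via tau·a

Answer: 2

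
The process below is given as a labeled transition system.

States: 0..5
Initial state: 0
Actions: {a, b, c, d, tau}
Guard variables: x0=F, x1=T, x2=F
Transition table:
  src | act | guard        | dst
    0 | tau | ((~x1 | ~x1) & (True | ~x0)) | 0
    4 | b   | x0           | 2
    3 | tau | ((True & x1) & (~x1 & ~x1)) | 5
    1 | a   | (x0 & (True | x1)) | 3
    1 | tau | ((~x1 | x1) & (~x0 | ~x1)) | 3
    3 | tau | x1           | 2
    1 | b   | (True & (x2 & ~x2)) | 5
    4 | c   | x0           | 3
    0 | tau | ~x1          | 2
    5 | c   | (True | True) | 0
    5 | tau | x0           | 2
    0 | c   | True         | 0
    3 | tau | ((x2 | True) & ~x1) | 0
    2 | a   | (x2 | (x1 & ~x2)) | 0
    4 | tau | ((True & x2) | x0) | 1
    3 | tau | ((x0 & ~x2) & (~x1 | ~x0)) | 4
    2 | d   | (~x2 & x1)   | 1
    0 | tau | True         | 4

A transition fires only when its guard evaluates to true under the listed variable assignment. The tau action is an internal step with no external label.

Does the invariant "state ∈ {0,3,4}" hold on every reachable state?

Inv-set: {0,3,4}
Reach set: {0,4}
  0: ✓
  4: ✓

Answer: INVARIANT HOLDS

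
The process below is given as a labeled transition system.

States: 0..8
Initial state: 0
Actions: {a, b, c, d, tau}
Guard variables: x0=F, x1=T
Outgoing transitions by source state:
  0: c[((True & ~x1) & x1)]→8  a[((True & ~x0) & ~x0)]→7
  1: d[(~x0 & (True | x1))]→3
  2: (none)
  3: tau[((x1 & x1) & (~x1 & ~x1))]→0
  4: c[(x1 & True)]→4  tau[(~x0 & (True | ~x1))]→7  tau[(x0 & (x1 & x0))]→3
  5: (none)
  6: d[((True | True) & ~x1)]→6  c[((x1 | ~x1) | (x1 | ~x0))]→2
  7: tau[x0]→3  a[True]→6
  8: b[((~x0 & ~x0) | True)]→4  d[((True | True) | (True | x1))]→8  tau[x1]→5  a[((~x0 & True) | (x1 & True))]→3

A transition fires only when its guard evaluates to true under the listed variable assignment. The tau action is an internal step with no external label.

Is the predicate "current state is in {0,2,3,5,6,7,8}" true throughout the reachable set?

Allowed set {0,2,3,5,6,7,8}
R = {0,2,6,7}
  0: safe
  2: safe
  6: safe
  7: safe

Answer: INVARIANT HOLDS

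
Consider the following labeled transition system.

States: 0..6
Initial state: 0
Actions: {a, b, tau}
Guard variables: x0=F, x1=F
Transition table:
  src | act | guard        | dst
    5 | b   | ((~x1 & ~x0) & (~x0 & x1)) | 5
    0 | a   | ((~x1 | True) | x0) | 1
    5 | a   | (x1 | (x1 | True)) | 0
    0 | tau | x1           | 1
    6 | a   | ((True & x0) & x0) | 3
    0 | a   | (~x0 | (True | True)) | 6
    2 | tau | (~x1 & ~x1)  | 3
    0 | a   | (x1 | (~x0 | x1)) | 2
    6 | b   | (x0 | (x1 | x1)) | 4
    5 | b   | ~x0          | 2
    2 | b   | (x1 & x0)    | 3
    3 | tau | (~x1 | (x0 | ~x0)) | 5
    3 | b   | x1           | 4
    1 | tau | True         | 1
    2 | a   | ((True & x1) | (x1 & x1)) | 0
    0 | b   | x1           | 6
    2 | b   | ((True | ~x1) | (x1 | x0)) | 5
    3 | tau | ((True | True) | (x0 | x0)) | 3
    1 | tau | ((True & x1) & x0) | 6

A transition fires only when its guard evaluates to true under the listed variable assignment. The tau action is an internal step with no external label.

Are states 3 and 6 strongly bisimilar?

Answer: NOT BISIMILAR

Trace:
Bisimulation quotient by refinement:
  P[0] = {{0,1,2,3,4,5,6}}
  P[1] = {{0},{1,3},{2},{4,6},{5}}
  P[2] = {{0},{1},{2},{3},{4,6},{5}}
stable after 3 split(s): 6 block(s)
[3]={3}  [6]={4,6}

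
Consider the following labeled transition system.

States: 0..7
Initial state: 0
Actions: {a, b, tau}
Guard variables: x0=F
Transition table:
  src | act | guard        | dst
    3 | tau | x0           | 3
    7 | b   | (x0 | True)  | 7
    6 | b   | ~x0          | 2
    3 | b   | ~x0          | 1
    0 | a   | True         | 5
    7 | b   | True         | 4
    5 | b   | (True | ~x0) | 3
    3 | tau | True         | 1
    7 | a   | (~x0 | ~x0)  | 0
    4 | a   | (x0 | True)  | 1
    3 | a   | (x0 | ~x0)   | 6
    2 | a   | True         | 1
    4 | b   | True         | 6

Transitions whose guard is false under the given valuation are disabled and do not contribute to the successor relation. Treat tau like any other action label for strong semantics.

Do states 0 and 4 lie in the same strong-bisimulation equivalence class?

Bisimulation quotient by refinement:
  P[0] = {{0,1,2,3,4,5,6,7}}
  P[1] = {{0,2},{1},{3},{4,7},{5,6}}
  P[2] = {{0},{1},{2},{3},{4},{5},{6},{7}}
Fixed point at round 3; 8 class(es).
class of 0: {0}; class of 4: {4}

Answer: NOT BISIMILAR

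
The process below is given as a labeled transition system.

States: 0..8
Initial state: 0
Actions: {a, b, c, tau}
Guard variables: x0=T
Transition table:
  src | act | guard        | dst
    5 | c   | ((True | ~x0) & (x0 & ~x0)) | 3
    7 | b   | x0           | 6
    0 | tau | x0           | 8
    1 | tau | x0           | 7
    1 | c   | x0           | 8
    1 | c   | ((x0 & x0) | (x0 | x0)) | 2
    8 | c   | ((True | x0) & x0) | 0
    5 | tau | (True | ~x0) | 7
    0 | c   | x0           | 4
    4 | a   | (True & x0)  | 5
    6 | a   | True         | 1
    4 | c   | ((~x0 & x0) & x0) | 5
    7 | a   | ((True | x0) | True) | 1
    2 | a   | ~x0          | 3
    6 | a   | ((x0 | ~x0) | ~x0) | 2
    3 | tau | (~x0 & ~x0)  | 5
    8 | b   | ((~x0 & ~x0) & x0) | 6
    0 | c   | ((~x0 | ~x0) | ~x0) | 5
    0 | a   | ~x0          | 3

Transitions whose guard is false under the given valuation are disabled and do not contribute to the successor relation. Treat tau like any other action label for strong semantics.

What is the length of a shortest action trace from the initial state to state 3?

Layered search for 3:
  L0 = {0}
  L1 = {4,8}
  L2 = {5}
  L3 = {7}
  L4 = {1,6}
  L5 = {2}
3 never appears.

Answer: UNREACHABLE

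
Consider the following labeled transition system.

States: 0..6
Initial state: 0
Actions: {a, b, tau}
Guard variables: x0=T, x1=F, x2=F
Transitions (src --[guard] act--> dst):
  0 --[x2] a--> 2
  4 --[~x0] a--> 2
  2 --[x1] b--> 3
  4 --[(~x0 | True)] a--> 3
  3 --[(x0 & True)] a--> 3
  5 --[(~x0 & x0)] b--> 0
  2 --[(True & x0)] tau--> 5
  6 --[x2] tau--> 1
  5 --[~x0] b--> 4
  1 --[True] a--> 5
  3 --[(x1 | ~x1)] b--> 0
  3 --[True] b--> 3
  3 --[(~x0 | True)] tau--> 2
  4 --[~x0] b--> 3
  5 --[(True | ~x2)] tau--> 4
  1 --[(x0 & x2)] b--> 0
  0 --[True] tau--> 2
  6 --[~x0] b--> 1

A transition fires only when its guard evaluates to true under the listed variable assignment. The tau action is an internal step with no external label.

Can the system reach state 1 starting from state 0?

9 transition(s) survive guard evaluation.
depth 0: {0}
depth 1: {2}  total {0,2}
depth 2: {5}  total {0,2,5}
depth 3: {4}  total {0,2,4,5}
depth 4: {3}  total {0,2,3,4,5}
Reachable = {0,2,3,4,5}

Answer: UNREACHABLE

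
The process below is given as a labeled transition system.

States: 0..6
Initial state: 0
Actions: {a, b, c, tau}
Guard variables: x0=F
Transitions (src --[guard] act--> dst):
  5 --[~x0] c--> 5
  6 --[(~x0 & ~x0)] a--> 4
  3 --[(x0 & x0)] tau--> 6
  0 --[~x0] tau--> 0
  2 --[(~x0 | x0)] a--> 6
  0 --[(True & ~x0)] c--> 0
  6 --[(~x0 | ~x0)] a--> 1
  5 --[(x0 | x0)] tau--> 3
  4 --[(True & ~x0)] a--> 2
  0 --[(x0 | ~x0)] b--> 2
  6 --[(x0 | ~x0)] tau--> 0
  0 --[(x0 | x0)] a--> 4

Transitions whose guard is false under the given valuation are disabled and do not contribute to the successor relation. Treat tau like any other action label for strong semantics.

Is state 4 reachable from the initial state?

After dropping false guards: 9 live edges.
Layer 0: {0}
Layer 1: {2}  now seen {0,2}
Layer 2: {6}  now seen {0,2,6}
Layer 3: {1,4}  now seen {0,1,2,4,6}
Reach set: {0,1,2,4,6}
trace reaching 4: b·a·a

Answer: REACHABLE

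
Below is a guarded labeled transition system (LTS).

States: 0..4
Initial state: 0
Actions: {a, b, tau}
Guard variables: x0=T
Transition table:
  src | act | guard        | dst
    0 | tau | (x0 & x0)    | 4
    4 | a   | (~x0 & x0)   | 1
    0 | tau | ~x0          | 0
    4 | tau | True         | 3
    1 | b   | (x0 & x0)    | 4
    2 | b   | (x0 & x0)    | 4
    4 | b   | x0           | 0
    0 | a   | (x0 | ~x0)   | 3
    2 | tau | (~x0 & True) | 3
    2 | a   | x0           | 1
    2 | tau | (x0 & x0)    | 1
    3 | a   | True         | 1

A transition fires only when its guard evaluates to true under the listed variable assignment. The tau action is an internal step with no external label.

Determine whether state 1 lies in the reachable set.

Answer: REACHABLE

Working:
9 transition(s) survive guard evaluation.
depth 0: {0}
depth 1: {3,4}  total {0,3,4}
depth 2: {1}  total {0,1,3,4}
Reach set: {0,1,3,4}
Path to 1: a·a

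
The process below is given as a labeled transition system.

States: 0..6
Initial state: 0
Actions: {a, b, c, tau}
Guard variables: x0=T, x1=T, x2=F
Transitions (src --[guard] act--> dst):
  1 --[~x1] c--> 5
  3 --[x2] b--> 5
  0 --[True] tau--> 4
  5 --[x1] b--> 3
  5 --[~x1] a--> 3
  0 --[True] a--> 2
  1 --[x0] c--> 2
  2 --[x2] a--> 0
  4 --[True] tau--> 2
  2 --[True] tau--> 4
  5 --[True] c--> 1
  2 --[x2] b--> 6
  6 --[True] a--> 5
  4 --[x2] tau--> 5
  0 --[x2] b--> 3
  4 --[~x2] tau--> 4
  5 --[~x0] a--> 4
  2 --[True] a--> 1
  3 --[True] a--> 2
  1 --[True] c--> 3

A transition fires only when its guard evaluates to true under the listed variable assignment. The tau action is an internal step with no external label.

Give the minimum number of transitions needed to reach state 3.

Breadth-first toward 3:
  L0 = {0}
  L1 = {2,4}
  L2 = {1}
  L3 = {3}
first hit 3 at d=3 via a·a·c

Answer: 3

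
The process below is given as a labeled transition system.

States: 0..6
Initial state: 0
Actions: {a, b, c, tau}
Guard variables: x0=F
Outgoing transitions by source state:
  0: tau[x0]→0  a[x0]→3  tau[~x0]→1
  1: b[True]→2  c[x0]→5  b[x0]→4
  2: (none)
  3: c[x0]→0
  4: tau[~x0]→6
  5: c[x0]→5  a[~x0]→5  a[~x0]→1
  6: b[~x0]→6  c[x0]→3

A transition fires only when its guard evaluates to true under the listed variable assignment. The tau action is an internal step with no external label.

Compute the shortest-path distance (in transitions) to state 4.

Answer: UNREACHABLE

Trace:
BFS to 4:
  depth 0: {0}
  depth 1: {1}
  depth 2: {2}
4 never appears.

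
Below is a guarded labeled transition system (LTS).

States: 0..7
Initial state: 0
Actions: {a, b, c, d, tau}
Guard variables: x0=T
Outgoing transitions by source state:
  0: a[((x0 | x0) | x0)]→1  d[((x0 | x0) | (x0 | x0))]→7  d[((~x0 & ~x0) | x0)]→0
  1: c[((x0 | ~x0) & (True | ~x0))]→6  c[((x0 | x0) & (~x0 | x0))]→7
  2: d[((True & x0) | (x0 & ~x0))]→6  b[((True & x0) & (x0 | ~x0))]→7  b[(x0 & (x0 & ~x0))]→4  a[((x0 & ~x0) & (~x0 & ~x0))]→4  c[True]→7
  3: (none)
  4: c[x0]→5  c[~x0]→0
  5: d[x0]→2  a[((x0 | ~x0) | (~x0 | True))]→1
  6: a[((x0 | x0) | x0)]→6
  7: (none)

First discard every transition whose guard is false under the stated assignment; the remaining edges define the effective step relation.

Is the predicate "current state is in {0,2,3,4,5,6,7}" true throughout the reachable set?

Answer: INVARIANT VIOLATED at state 1

Analysis:
Safe = {0,2,3,4,5,6,7}
Reachable = {0,1,6,7}
  0: ok
  1: outside
  6: ok
  7: ok
reach 1 via a — violates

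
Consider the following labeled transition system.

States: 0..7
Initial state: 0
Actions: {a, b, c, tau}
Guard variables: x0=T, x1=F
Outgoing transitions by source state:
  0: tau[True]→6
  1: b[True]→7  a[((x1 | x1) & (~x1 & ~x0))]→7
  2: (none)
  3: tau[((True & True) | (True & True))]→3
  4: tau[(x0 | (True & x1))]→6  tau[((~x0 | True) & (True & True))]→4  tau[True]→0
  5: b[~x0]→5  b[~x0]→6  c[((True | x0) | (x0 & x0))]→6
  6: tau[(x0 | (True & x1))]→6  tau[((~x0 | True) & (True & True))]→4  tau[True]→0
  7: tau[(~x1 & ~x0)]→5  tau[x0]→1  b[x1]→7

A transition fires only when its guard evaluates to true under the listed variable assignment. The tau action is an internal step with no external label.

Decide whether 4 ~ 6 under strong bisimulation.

Refine partition for ~:
  round 0: {{0,1,2,3,4,5,6,7}}
  round 1: {{0,3,4,6,7},{1},{2},{5}}
  round 2: {{0,3,4,6},{1},{2},{5},{7}}
5 equivalence class(es) (converged in 3)
class of 4: {0,3,4,6}; class of 6: {0,3,4,6}

Answer: BISIMILAR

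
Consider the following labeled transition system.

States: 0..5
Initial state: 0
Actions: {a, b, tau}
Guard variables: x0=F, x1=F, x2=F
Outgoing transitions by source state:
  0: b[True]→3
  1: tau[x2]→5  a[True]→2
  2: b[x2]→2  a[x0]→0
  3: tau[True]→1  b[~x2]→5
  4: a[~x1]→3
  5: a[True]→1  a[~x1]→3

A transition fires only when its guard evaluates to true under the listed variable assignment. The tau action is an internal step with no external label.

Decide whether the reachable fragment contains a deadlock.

Answer: DEADLOCK at state 2

Analysis:
Reachable = {0,1,2,3,5}
  0: b→3  [deg 1]
  1: a→2  [deg 1]
  2: ∅  [deadlock]
  3: b→5  tau→1  [deg 2]
  5: a→1  a→3  [deg 2]
trace reaching 2: b·tau·a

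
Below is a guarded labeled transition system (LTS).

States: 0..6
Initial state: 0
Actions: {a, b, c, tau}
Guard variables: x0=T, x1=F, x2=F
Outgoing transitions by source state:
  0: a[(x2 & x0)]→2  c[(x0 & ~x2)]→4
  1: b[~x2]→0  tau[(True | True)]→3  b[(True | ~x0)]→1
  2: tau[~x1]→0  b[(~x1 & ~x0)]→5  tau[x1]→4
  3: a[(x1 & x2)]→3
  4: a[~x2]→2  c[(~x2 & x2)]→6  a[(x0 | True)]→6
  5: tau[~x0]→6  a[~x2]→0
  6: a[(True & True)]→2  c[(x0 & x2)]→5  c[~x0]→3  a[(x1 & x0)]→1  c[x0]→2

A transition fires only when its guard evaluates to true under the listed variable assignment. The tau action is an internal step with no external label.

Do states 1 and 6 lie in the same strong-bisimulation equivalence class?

Refine partition for ~:
  π0 = {{0,1,2,3,4,5,6}}
  π1 = {{0},{1},{2},{3},{4,5},{6}}
  π2 = {{0},{1},{2},{3},{4},{5},{6}}
stable after 3 split(s): 7 block(s)
class of 1: {1}; class of 6: {6}

Answer: NOT BISIMILAR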